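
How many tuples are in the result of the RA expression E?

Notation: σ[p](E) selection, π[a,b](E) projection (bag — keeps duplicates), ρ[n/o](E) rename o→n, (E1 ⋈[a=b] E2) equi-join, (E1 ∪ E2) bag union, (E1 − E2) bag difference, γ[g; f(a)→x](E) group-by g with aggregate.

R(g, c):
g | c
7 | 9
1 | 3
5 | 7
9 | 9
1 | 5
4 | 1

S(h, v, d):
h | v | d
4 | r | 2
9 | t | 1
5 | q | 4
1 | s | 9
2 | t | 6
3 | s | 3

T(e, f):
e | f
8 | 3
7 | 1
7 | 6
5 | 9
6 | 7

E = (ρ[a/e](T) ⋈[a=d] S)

Subexpression sizes:
  T → 5
  ρ[a/e](T) → 5
  S → 6
  (ρ[a/e](T) ⋈[a=d] S) → 1

|E| = 1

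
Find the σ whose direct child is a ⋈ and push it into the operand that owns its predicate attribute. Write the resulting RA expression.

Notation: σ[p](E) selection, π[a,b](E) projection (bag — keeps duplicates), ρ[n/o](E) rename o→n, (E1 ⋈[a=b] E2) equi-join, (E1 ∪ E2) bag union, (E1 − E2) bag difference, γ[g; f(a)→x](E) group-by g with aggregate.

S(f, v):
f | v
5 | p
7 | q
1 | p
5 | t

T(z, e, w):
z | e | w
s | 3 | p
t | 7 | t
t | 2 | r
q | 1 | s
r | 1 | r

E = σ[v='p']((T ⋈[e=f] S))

σ filters on v, owned by the right side.
E' = (T ⋈[e=f] σ[v='p'](S))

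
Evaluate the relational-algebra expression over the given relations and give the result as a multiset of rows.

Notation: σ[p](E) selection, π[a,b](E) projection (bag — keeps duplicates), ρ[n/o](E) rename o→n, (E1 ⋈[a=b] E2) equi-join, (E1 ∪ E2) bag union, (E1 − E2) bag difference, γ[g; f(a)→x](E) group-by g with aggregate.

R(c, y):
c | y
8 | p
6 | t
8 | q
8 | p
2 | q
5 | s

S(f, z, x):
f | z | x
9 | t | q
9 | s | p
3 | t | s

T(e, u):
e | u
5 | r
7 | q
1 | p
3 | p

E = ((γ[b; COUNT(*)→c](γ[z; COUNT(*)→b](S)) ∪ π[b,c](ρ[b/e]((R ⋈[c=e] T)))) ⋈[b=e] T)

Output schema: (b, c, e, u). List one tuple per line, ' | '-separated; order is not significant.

Stepwise |·|:
  S → 3
  γ[z; COUNT(*)→b](S) → 2
  γ[b; COUNT(*)→c](γ[z; COUNT(*)→b](S)) → 2
  R → 6
  T → 4
  (R ⋈[c=e] T) → 1
  ρ[b/e]((R ⋈[c=e] T)) → 1
  π[b,c](ρ[b/e]((R ⋈[c=e] T))) → 1
  (γ[b; COUNT(*)→c](γ[z; COUNT(*)→b](S)) ∪ π[b,c](ρ[b/e]((R ⋈[c=e] T)))) → 3
  T → 4
  ((γ[b; COUNT(*)→c](γ[z; COUNT(*)→b](S)) ∪ π[b,c](ρ[b/e]((R ⋈[c=e] T)))) ⋈[b=e] T) → 2

== RESULT ==
b | c | e | u
1 | 1 | 1 | p
5 | 5 | 5 | r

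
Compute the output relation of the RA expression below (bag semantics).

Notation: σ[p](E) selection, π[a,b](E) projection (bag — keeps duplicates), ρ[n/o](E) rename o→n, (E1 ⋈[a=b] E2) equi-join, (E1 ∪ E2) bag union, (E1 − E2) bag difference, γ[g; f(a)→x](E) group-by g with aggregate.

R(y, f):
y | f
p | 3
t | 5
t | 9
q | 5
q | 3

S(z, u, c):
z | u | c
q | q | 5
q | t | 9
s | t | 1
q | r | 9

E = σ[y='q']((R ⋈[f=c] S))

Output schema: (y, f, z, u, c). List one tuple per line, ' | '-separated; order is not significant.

Row counts bottom-up:
  R → 5
  S → 4
  (R ⋈[f=c] S) → 4
  σ[y='q']((R ⋈[f=c] S)) → 1

== RESULT ==
y | f | z | u | c
q | 5 | q | q | 5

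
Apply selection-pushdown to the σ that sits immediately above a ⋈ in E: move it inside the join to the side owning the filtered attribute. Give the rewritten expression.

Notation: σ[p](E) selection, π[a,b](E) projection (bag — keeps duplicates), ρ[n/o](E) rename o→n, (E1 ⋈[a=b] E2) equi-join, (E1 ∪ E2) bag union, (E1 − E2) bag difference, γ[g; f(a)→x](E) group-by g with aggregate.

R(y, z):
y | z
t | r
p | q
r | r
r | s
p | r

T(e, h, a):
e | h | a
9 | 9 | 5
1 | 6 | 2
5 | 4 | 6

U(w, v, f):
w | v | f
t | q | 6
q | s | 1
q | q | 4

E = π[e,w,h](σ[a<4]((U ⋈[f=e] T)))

σ filters on a, owned by the right side.
E' = π[e,w,h]((U ⋈[f=e] σ[a<4](T)))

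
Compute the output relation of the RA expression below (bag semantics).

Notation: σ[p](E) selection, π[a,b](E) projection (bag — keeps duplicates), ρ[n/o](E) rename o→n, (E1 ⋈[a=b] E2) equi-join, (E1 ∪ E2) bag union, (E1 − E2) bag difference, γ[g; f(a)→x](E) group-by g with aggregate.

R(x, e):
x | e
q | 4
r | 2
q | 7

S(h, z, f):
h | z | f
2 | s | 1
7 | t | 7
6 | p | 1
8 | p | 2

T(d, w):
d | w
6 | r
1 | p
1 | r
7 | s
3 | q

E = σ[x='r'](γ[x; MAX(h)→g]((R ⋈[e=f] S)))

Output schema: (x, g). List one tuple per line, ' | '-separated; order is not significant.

Per-node cardinality:
  R → 3
  S → 4
  (R ⋈[e=f] S) → 2
  γ[x; MAX(h)→g]((R ⋈[e=f] S)) → 2
  σ[x='r'](γ[x; MAX(h)→g]((R ⋈[e=f] S))) → 1

== RESULT ==
x | g
r | 8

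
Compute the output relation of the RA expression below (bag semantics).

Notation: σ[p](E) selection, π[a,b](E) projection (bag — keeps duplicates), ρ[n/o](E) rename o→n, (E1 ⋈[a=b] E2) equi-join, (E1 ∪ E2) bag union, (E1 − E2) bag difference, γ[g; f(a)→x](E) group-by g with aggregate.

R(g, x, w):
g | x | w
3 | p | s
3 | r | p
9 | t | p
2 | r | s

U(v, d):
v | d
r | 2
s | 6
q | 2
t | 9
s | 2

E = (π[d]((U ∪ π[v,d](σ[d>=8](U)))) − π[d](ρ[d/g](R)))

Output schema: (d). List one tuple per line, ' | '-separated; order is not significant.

Per-node cardinality:
  U → 5
  U → 5
  σ[d>=8](U) → 1
  π[v,d](σ[d>=8](U)) → 1
  (U ∪ π[v,d](σ[d>=8](U))) → 6
  π[d]((U ∪ π[v,d](σ[d>=8](U)))) → 6
  R → 4
  ρ[d/g](R) → 4
  π[d](ρ[d/g](R)) → 4
  (π[d]((U ∪ π[v,d](σ[d>=8](U)))) − π[d](ρ[d/g](R))) → 4

== RESULT ==
d
2
2
6
9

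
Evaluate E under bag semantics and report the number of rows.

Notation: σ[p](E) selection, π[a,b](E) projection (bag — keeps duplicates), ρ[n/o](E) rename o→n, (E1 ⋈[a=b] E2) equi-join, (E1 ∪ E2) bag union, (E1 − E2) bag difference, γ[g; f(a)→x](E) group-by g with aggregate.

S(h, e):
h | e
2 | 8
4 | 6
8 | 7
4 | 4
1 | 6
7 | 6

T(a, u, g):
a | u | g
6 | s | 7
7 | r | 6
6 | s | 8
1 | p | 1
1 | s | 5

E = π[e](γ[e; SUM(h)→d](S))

Row counts bottom-up:
  S → 6
  γ[e; SUM(h)→d](S) → 4
  π[e](γ[e; SUM(h)→d](S)) → 4

|E| = 4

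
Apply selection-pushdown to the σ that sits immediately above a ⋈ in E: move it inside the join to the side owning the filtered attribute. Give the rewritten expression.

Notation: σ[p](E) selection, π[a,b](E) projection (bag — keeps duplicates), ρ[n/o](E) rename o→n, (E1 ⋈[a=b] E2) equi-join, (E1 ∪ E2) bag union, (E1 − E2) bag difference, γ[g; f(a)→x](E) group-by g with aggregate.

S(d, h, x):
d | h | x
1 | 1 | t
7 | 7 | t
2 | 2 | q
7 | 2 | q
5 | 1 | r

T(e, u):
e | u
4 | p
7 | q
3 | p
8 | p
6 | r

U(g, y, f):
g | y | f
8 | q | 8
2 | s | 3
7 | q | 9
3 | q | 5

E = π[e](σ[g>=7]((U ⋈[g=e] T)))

σ filters on g, owned by the left side.
E' = π[e]((σ[g>=7](U) ⋈[g=e] T))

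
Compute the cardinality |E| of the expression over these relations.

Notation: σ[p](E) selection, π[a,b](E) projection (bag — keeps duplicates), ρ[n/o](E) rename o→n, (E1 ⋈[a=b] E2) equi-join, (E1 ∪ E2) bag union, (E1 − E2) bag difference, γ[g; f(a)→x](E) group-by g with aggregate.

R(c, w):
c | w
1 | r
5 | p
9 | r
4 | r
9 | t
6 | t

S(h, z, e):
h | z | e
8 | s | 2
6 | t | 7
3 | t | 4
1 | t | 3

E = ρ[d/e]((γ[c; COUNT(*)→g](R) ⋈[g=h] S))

Per-node cardinality:
  R → 6
  γ[c; COUNT(*)→g](R) → 5
  S → 4
  (γ[c; COUNT(*)→g](R) ⋈[g=h] S) → 4
  ρ[d/e]((γ[c; COUNT(*)→g](R) ⋈[g=h] S)) → 4

|E| = 4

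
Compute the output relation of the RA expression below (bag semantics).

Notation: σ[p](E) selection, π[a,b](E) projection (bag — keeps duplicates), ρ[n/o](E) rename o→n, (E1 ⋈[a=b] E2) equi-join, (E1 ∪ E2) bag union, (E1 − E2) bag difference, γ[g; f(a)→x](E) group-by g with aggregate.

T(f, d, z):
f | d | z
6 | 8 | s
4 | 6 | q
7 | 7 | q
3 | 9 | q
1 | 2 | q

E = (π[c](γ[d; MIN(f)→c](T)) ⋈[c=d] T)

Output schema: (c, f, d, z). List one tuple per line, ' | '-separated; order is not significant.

Row counts bottom-up:
  T → 5
  γ[d; MIN(f)→c](T) → 5
  π[c](γ[d; MIN(f)→c](T)) → 5
  T → 5
  (π[c](γ[d; MIN(f)→c](T)) ⋈[c=d] T) → 2

== RESULT ==
c | f | d | z
6 | 4 | 6 | q
7 | 7 | 7 | q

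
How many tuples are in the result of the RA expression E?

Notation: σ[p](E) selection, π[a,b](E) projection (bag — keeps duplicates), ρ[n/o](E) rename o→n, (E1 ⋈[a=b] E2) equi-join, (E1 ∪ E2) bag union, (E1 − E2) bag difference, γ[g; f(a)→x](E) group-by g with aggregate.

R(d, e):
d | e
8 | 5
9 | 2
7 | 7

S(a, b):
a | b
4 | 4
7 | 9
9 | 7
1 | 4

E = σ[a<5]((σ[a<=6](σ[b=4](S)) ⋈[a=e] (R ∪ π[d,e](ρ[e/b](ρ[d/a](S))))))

Row counts bottom-up:
  S → 4
  σ[b=4](S) → 2
  σ[a<=6](σ[b=4](S)) → 2
  R → 3
  S → 4
  ρ[d/a](S) → 4
  ρ[e/b](ρ[d/a](S)) → 4
  π[d,e](ρ[e/b](ρ[d/a](S))) → 4
  (R ∪ π[d,e](ρ[e/b](ρ[d/a](S)))) → 7
  (σ[a<=6](σ[b=4](S)) ⋈[a=e] (R ∪ π[d,e](ρ[e/b](ρ[d/a](S))))) → 2
  σ[a<5]((σ[a<=6](σ[b=4](S)) ⋈[a=e] (R ∪ π[d,e](ρ[e/b](ρ[d/a](S)))))) → 2

|E| = 2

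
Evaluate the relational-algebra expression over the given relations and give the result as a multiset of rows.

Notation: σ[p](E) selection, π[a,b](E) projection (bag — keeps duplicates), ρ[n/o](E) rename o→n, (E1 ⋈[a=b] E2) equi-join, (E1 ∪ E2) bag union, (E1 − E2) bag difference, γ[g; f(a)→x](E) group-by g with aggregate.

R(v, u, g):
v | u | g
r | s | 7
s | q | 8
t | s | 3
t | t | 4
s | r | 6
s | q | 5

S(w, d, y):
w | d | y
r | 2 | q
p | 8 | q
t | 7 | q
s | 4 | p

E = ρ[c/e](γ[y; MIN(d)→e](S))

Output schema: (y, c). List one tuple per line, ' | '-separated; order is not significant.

Subexpression sizes:
  S → 4
  γ[y; MIN(d)→e](S) → 2
  ρ[c/e](γ[y; MIN(d)→e](S)) → 2

== RESULT ==
y | c
p | 4
q | 2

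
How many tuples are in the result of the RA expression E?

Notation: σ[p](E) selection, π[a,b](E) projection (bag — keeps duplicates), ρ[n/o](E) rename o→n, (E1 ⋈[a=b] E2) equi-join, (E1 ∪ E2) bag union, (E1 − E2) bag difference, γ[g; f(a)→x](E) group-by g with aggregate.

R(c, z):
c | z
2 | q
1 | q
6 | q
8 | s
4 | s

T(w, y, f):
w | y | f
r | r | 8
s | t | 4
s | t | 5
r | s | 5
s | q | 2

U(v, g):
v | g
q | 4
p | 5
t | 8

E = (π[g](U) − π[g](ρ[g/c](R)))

Per-node cardinality:
  U → 3
  π[g](U) → 3
  R → 5
  ρ[g/c](R) → 5
  π[g](ρ[g/c](R)) → 5
  (π[g](U) − π[g](ρ[g/c](R))) → 1

|E| = 1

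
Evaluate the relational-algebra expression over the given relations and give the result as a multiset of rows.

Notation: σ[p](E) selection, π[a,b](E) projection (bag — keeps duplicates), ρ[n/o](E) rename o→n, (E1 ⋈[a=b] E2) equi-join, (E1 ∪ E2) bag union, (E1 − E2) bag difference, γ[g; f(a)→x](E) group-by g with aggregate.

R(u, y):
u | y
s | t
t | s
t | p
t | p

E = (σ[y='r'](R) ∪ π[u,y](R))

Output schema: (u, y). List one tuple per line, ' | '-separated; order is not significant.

Per-node cardinality:
  R → 4
  σ[y='r'](R) → 0
  R → 4
  π[u,y](R) → 4
  (σ[y='r'](R) ∪ π[u,y](R)) → 4

== RESULT ==
u | y
s | t
t | p
t | p
t | s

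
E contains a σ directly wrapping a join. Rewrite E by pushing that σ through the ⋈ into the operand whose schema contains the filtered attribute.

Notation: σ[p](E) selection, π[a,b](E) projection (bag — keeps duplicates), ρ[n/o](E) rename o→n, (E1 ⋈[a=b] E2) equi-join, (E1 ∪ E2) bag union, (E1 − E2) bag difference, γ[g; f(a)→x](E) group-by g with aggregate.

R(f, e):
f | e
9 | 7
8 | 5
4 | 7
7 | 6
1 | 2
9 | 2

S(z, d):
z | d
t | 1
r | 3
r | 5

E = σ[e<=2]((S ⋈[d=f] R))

σ filters on e, owned by the right side.
E' = (S ⋈[d=f] σ[e<=2](R))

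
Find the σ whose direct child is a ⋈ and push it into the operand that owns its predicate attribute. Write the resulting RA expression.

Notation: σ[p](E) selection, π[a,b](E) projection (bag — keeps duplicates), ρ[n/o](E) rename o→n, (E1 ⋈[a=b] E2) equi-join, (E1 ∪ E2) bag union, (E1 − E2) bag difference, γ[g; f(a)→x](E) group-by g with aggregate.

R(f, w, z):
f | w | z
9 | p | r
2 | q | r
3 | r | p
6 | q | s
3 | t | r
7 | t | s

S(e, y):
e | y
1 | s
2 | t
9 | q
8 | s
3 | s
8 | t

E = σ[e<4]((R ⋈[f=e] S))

σ filters on e, owned by the right side.
E' = (R ⋈[f=e] σ[e<4](S))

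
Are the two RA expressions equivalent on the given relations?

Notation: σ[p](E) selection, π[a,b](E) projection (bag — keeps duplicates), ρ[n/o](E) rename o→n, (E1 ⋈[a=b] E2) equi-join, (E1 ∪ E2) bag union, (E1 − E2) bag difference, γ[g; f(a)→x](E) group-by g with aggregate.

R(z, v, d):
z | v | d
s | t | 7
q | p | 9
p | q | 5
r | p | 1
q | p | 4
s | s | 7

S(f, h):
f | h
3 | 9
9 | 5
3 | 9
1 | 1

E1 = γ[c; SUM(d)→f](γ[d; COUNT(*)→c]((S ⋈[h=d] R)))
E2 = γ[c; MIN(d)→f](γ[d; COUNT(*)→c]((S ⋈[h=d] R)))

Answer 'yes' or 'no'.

E1 stepwise |·|:
  S → 4
  R → 6
  (S ⋈[h=d] R) → 4
  γ[d; COUNT(*)→c]((S ⋈[h=d] R)) → 3
  γ[c; SUM(d)→f](γ[d; COUNT(*)→c]((S ⋈[h=d] R))) → 2
E2 stepwise |·|:
  S → 4
  R → 6
  (S ⋈[h=d] R) → 4
  γ[d; COUNT(*)→c]((S ⋈[h=d] R)) → 3
  γ[c; MIN(d)→f](γ[d; COUNT(*)→c]((S ⋈[h=d] R))) → 2

E1 result:
c | f
1 | 6
2 | 9
E2 result:
c | f
1 | 1
2 | 9
Witness: (1, 6) appears 1× in E1 but 0× in E2.

no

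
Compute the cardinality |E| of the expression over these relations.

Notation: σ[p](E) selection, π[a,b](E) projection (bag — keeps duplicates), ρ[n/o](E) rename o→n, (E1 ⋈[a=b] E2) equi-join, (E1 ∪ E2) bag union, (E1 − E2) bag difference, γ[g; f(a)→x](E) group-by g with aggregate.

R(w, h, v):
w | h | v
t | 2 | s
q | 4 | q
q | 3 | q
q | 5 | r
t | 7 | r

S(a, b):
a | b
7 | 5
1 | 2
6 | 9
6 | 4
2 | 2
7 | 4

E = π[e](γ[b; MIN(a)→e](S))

Subexpression sizes:
  S → 6
  γ[b; MIN(a)→e](S) → 4
  π[e](γ[b; MIN(a)→e](S)) → 4

|E| = 4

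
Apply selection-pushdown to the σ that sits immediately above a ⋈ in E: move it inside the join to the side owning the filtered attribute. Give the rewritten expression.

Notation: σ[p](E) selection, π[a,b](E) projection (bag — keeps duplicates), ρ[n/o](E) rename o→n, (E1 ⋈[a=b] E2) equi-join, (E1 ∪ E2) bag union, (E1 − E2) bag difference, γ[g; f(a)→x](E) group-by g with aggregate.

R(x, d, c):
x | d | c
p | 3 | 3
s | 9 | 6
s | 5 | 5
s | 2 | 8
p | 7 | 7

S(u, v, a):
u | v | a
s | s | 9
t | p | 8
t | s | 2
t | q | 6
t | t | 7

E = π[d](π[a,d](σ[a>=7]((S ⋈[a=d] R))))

σ filters on a, owned by the left side.
E' = π[d](π[a,d]((σ[a>=7](S) ⋈[a=d] R)))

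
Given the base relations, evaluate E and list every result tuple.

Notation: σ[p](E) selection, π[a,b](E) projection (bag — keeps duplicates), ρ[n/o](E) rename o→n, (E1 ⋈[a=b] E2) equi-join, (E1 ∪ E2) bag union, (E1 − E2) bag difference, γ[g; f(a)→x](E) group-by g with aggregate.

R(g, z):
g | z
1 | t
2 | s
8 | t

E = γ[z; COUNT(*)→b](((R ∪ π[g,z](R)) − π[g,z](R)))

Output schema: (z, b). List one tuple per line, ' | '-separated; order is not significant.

Subexpression sizes:
  R → 3
  R → 3
  π[g,z](R) → 3
  (R ∪ π[g,z](R)) → 6
  R → 3
  π[g,z](R) → 3
  ((R ∪ π[g,z](R)) − π[g,z](R)) → 3
  γ[z; COUNT(*)→b](((R ∪ π[g,z](R)) − π[g,z](R))) → 2

== RESULT ==
z | b
s | 1
t | 2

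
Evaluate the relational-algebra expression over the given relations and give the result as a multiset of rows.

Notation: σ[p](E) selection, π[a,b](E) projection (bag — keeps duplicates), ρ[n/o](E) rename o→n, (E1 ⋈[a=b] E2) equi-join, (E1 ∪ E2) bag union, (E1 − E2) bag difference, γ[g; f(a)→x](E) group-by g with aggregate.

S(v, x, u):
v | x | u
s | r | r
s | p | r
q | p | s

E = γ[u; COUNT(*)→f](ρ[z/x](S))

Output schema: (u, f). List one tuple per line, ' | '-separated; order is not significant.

Per-node cardinality:
  S → 3
  ρ[z/x](S) → 3
  γ[u; COUNT(*)→f](ρ[z/x](S)) → 2

== RESULT ==
u | f
r | 2
s | 1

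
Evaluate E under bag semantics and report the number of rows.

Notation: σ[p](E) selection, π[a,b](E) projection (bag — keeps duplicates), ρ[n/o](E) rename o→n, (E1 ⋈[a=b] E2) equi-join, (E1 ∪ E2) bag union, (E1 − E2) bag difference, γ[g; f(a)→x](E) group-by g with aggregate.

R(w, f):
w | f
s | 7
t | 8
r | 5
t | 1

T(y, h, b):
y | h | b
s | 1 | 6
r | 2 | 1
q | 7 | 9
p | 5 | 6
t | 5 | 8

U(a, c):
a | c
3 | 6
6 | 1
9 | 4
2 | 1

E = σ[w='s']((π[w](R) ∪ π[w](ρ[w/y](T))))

Row counts bottom-up:
  R → 4
  π[w](R) → 4
  T → 5
  ρ[w/y](T) → 5
  π[w](ρ[w/y](T)) → 5
  (π[w](R) ∪ π[w](ρ[w/y](T))) → 9
  σ[w='s']((π[w](R) ∪ π[w](ρ[w/y](T)))) → 2

|E| = 2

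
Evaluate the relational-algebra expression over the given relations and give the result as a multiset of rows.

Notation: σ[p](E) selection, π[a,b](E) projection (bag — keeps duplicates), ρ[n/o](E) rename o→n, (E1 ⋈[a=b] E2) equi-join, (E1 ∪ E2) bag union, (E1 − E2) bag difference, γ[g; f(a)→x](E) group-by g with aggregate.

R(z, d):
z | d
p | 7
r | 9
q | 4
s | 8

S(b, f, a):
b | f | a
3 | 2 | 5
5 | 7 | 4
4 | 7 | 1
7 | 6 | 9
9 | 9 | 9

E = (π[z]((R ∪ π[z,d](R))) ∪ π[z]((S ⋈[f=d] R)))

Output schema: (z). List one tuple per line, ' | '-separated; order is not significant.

Per-node cardinality:
  R → 4
  R → 4
  π[z,d](R) → 4
  (R ∪ π[z,d](R)) → 8
  π[z]((R ∪ π[z,d](R))) → 8
  S → 5
  R → 4
  (S ⋈[f=d] R) → 3
  π[z]((S ⋈[f=d] R)) → 3
  (π[z]((R ∪ π[z,d](R))) ∪ π[z]((S ⋈[f=d] R))) → 11

== RESULT ==
z
p
p
p
p
q
q
r
r
r
s
s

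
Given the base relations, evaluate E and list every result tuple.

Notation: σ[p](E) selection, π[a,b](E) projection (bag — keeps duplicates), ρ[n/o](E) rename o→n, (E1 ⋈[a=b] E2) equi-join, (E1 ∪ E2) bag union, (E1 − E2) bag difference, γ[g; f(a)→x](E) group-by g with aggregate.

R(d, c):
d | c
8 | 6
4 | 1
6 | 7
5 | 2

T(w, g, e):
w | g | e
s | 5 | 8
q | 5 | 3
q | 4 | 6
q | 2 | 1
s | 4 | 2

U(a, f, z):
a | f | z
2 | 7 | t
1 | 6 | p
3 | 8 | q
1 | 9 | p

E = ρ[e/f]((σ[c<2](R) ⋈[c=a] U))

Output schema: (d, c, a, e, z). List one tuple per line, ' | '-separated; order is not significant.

Row counts bottom-up:
  R → 4
  σ[c<2](R) → 1
  U → 4
  (σ[c<2](R) ⋈[c=a] U) → 2
  ρ[e/f]((σ[c<2](R) ⋈[c=a] U)) → 2

== RESULT ==
d | c | a | e | z
4 | 1 | 1 | 6 | p
4 | 1 | 1 | 9 | p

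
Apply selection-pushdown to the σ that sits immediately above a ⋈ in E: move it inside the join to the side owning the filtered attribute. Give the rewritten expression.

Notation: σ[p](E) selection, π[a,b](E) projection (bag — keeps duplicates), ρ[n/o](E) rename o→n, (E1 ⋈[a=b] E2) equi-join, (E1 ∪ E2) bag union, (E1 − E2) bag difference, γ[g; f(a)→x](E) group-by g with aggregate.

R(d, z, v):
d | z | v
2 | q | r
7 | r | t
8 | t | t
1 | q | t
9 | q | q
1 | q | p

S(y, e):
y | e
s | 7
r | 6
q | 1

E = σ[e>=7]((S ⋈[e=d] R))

σ filters on e, owned by the left side.
E' = (σ[e>=7](S) ⋈[e=d] R)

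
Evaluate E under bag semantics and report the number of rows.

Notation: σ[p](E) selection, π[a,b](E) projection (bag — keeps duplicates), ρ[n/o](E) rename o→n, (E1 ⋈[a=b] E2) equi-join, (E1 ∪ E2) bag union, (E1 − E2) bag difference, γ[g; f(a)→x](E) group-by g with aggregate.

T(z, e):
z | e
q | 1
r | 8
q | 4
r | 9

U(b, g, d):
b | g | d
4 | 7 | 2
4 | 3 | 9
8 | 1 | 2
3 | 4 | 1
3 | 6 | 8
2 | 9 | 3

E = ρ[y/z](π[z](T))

Row counts bottom-up:
  T → 4
  π[z](T) → 4
  ρ[y/z](π[z](T)) → 4

|E| = 4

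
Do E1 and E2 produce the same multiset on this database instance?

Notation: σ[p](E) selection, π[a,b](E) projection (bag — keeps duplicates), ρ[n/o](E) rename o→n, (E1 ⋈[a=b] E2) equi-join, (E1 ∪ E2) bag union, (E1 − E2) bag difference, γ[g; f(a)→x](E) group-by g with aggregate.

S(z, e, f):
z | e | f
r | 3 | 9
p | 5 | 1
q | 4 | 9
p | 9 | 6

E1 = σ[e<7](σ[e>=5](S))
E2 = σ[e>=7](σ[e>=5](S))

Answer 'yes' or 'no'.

E1 per-node cardinality:
  S → 4
  σ[e>=5](S) → 2
  σ[e<7](σ[e>=5](S)) → 1
E2 per-node cardinality:
  S → 4
  σ[e>=5](S) → 2
  σ[e>=7](σ[e>=5](S)) → 1

E1 result:
z | e | f
p | 5 | 1
E2 result:
z | e | f
p | 9 | 6
Witness: ('p', 5, 1) appears 1× in E1 but 0× in E2.

no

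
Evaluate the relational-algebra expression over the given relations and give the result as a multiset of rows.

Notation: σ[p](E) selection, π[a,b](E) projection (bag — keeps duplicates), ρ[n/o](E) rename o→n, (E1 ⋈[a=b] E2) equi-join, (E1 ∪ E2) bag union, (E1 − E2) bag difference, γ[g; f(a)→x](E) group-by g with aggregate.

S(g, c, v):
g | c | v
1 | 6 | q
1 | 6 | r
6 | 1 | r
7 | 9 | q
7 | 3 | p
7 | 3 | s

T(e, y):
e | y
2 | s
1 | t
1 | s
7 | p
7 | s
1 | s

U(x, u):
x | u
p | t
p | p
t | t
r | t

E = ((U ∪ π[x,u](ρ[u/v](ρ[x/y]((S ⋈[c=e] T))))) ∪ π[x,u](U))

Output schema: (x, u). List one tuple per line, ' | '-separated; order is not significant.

Per-node cardinality:
  U → 4
  S → 6
  T → 6
  (S ⋈[c=e] T) → 3
  ρ[x/y]((S ⋈[c=e] T)) → 3
  ρ[u/v](ρ[x/y]((S ⋈[c=e] T))) → 3
  π[x,u](ρ[u/v](ρ[x/y]((S ⋈[c=e] T)))) → 3
  (U ∪ π[x,u](ρ[u/v](ρ[x/y]((S ⋈[c=e] T))))) → 7
  U → 4
  π[x,u](U) → 4
  ((U ∪ π[x,u](ρ[u/v](ρ[x/y]((S ⋈[c=e] T))))) ∪ π[x,u](U)) → 11

== RESULT ==
x | u
p | p
p | p
p | t
p | t
r | t
r | t
s | r
s | r
t | r
t | t
t | t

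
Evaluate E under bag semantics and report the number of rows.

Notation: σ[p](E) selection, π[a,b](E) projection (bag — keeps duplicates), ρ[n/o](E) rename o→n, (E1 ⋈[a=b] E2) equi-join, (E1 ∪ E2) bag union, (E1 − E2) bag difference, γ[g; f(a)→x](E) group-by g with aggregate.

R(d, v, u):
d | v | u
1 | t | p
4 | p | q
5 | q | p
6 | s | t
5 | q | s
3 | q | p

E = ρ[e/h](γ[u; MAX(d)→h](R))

Stepwise |·|:
  R → 6
  γ[u; MAX(d)→h](R) → 4
  ρ[e/h](γ[u; MAX(d)→h](R)) → 4

|E| = 4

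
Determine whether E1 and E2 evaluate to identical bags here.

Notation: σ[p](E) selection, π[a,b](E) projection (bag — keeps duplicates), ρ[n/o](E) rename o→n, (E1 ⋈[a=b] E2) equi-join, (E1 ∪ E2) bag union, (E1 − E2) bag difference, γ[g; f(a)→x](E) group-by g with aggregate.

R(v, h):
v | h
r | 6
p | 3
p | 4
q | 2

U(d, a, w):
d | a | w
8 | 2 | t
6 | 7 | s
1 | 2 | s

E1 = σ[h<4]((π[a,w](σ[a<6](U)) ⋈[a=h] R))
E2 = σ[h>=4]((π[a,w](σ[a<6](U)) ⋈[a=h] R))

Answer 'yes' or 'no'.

E1 stepwise |·|:
  U → 3
  σ[a<6](U) → 2
  π[a,w](σ[a<6](U)) → 2
  R → 4
  (π[a,w](σ[a<6](U)) ⋈[a=h] R) → 2
  σ[h<4]((π[a,w](σ[a<6](U)) ⋈[a=h] R)) → 2
E2 stepwise |·|:
  U → 3
  σ[a<6](U) → 2
  π[a,w](σ[a<6](U)) → 2
  R → 4
  (π[a,w](σ[a<6](U)) ⋈[a=h] R) → 2
  σ[h>=4]((π[a,w](σ[a<6](U)) ⋈[a=h] R)) → 0

E1 result:
a | w | v | h
2 | s | q | 2
2 | t | q | 2
E2 result:
a | w | v | h
(0 rows)
Witness: (2, 's', 'q', 2) appears 1× in E1 but 0× in E2.

no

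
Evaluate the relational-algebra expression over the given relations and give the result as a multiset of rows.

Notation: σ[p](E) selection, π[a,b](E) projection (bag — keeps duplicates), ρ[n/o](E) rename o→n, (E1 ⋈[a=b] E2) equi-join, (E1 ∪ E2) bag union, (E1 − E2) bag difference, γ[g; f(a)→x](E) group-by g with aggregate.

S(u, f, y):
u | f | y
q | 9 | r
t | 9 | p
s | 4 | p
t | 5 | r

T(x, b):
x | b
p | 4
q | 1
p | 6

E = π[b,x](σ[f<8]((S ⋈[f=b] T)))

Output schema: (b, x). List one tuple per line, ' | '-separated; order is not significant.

Stepwise |·|:
  S → 4
  T → 3
  (S ⋈[f=b] T) → 1
  σ[f<8]((S ⋈[f=b] T)) → 1
  π[b,x](σ[f<8]((S ⋈[f=b] T))) → 1

== RESULT ==
b | x
4 | p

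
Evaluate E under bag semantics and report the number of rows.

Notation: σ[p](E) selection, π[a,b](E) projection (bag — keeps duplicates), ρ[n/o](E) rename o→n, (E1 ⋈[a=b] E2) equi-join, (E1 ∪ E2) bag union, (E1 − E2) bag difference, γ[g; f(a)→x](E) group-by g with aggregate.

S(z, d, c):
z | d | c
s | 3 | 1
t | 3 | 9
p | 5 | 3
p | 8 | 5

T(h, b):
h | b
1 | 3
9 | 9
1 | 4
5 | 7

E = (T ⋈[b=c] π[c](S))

Stepwise |·|:
  T → 4
  S → 4
  π[c](S) → 4
  (T ⋈[b=c] π[c](S)) → 2

|E| = 2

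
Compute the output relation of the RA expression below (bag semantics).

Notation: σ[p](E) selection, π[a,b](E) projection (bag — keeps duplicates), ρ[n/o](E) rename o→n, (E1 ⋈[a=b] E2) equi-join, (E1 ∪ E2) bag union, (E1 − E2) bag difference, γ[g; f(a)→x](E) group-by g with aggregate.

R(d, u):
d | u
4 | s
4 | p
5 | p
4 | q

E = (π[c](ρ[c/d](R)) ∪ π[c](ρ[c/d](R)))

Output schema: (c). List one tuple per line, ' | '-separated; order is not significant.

Subexpression sizes:
  R → 4
  ρ[c/d](R) → 4
  π[c](ρ[c/d](R)) → 4
  R → 4
  ρ[c/d](R) → 4
  π[c](ρ[c/d](R)) → 4
  (π[c](ρ[c/d](R)) ∪ π[c](ρ[c/d](R))) → 8

== RESULT ==
c
4
4
4
4
4
4
5
5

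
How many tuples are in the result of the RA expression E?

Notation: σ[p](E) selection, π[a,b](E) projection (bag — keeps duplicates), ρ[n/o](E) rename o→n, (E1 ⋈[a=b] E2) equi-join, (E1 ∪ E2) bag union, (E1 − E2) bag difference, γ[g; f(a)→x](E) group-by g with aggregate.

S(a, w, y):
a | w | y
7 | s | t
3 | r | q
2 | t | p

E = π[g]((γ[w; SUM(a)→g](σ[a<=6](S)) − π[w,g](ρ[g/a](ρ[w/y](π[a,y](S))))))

Row counts bottom-up:
  S → 3
  σ[a<=6](S) → 2
  γ[w; SUM(a)→g](σ[a<=6](S)) → 2
  S → 3
  π[a,y](S) → 3
  ρ[w/y](π[a,y](S)) → 3
  ρ[g/a](ρ[w/y](π[a,y](S))) → 3
  π[w,g](ρ[g/a](ρ[w/y](π[a,y](S)))) → 3
  (γ[w; SUM(a)→g](σ[a<=6](S)) − π[w,g](ρ[g/a](ρ[w/y](π[a,y](S))))) → 2
  π[g]((γ[w; SUM(a)→g](σ[a<=6](S)) − π[w,g](ρ[g/a](ρ[w/y](π[a,y](S)))))) → 2

|E| = 2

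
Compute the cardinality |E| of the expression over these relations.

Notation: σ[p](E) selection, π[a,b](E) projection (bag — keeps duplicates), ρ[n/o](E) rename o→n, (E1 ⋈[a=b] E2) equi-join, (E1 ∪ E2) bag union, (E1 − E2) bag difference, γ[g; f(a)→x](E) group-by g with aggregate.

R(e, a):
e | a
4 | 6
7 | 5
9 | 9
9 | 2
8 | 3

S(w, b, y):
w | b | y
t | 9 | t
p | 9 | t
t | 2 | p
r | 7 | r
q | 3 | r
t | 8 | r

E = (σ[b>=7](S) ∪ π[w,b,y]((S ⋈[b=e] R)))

Subexpression sizes:
  S → 6
  σ[b>=7](S) → 4
  S → 6
  R → 5
  (S ⋈[b=e] R) → 6
  π[w,b,y]((S ⋈[b=e] R)) → 6
  (σ[b>=7](S) ∪ π[w,b,y]((S ⋈[b=e] R))) → 10

|E| = 10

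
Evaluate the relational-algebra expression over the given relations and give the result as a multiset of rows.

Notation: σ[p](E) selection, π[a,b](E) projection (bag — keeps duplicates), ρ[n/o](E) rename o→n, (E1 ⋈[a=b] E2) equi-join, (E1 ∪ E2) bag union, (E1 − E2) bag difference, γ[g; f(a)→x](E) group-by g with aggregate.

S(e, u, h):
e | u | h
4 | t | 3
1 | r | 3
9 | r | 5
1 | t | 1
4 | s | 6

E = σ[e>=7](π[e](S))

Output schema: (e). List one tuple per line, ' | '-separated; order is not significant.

Row counts bottom-up:
  S → 5
  π[e](S) → 5
  σ[e>=7](π[e](S)) → 1

== RESULT ==
e
9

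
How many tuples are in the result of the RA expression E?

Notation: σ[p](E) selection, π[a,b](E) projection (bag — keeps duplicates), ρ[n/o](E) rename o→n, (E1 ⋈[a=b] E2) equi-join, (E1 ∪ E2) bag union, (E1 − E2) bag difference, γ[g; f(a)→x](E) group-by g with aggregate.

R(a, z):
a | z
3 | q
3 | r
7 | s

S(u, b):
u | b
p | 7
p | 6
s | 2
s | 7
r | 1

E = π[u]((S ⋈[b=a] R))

Subexpression sizes:
  S → 5
  R → 3
  (S ⋈[b=a] R) → 2
  π[u]((S ⋈[b=a] R)) → 2

|E| = 2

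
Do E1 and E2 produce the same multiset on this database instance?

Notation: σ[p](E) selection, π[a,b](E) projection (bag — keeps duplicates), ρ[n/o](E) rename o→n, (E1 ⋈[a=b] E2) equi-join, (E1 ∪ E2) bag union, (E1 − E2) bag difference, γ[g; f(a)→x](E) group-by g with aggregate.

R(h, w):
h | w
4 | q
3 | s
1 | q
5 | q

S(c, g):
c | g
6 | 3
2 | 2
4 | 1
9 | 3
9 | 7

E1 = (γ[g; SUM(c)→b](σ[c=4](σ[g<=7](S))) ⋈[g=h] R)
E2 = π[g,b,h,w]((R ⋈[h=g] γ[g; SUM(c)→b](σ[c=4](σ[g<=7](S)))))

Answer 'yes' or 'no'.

E1 subexpression sizes:
  S → 5
  σ[g<=7](S) → 5
  σ[c=4](σ[g<=7](S)) → 1
  γ[g; SUM(c)→b](σ[c=4](σ[g<=7](S))) → 1
  R → 4
  (γ[g; SUM(c)→b](σ[c=4](σ[g<=7](S))) ⋈[g=h] R) → 1
E2 subexpression sizes:
  R → 4
  S → 5
  σ[g<=7](S) → 5
  σ[c=4](σ[g<=7](S)) → 1
  γ[g; SUM(c)→b](σ[c=4](σ[g<=7](S))) → 1
  (R ⋈[h=g] γ[g; SUM(c)→b](σ[c=4](σ[g<=7](S)))) → 1
  π[g,b,h,w]((R ⋈[h=g] γ[g; SUM(c)→b](σ[c=4](σ[g<=7](S))))) → 1

E1 and E2 produce the same multiset:
g | b | h | w
1 | 4 | 1 | q

yes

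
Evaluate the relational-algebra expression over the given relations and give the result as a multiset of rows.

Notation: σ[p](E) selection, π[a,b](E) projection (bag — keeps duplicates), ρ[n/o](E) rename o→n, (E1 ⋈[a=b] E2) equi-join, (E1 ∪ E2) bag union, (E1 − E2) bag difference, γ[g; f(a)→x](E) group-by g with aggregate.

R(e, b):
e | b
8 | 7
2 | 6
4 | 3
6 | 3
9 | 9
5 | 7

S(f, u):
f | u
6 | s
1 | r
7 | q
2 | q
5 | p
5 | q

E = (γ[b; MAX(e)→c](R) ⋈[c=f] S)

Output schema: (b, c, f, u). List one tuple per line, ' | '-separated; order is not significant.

Row counts bottom-up:
  R → 6
  γ[b; MAX(e)→c](R) → 4
  S → 6
  (γ[b; MAX(e)→c](R) ⋈[c=f] S) → 2

== RESULT ==
b | c | f | u
3 | 6 | 6 | s
6 | 2 | 2 | q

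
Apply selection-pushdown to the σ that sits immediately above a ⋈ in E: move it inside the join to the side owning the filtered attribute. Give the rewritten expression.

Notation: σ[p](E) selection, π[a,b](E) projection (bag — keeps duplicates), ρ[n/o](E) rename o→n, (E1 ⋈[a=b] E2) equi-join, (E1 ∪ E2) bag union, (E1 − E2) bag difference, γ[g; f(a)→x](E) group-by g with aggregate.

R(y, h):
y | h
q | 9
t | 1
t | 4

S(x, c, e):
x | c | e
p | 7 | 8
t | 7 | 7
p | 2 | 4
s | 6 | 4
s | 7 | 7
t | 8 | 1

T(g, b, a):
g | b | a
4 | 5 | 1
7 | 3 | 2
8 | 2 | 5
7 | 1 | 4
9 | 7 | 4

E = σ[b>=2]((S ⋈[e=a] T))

σ filters on b, owned by the right side.
E' = (S ⋈[e=a] σ[b>=2](T))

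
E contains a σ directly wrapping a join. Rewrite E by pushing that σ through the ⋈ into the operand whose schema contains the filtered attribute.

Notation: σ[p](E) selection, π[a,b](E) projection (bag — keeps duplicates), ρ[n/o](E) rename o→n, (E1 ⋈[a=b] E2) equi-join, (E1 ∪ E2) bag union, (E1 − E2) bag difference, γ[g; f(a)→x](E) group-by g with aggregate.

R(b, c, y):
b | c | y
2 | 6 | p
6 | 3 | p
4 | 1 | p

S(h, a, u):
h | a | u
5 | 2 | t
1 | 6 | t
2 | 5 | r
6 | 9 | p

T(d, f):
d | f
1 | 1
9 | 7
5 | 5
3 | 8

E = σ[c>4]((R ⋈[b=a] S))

σ filters on c, owned by the left side.
E' = (σ[c>4](R) ⋈[b=a] S)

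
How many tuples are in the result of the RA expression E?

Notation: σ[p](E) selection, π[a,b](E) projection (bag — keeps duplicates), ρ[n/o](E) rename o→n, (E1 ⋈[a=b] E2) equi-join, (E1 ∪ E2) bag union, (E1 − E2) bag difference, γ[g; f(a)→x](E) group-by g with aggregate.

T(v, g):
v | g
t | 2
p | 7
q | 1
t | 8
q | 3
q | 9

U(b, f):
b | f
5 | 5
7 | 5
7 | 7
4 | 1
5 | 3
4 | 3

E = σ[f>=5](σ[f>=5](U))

Stepwise |·|:
  U → 6
  σ[f>=5](U) → 3
  σ[f>=5](σ[f>=5](U)) → 3

|E| = 3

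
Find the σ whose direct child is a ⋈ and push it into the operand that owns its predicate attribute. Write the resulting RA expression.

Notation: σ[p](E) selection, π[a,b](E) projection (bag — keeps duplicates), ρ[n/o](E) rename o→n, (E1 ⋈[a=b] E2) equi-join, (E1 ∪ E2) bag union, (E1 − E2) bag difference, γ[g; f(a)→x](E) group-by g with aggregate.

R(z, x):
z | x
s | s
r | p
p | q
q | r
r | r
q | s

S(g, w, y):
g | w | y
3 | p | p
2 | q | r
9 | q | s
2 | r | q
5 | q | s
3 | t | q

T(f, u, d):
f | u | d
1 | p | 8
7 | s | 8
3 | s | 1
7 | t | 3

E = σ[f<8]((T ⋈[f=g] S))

σ filters on f, owned by the left side.
E' = (σ[f<8](T) ⋈[f=g] S)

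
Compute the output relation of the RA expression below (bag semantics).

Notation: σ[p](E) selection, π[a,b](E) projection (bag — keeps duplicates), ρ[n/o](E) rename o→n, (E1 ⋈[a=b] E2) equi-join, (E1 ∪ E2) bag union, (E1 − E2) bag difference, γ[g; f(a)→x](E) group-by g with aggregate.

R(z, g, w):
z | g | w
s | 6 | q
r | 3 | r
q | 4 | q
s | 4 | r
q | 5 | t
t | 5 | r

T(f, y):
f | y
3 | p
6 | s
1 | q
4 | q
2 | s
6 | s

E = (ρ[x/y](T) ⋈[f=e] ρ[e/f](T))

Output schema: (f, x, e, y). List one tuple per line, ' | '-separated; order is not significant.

Per-node cardinality:
  T → 6
  ρ[x/y](T) → 6
  T → 6
  ρ[e/f](T) → 6
  (ρ[x/y](T) ⋈[f=e] ρ[e/f](T)) → 8

== RESULT ==
f | x | e | y
1 | q | 1 | q
2 | s | 2 | s
3 | p | 3 | p
4 | q | 4 | q
6 | s | 6 | s
6 | s | 6 | s
6 | s | 6 | s
6 | s | 6 | s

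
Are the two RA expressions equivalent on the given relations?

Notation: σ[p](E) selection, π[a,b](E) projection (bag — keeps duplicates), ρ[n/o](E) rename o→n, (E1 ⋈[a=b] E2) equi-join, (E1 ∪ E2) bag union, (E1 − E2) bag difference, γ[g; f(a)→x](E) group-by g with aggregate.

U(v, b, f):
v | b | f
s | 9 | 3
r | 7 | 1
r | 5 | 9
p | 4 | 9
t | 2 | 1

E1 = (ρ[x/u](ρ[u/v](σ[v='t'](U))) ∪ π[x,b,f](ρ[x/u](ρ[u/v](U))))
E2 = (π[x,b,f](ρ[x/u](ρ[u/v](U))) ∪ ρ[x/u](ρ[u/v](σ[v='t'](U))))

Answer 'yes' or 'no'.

E1 stepwise |·|:
  U → 5
  σ[v='t'](U) → 1
  ρ[u/v](σ[v='t'](U)) → 1
  ρ[x/u](ρ[u/v](σ[v='t'](U))) → 1
  U → 5
  ρ[u/v](U) → 5
  ρ[x/u](ρ[u/v](U)) → 5
  π[x,b,f](ρ[x/u](ρ[u/v](U))) → 5
  (ρ[x/u](ρ[u/v](σ[v='t'](U))) ∪ π[x,b,f](ρ[x/u](ρ[u/v](U)))) → 6
E2 stepwise |·|:
  U → 5
  ρ[u/v](U) → 5
  ρ[x/u](ρ[u/v](U)) → 5
  π[x,b,f](ρ[x/u](ρ[u/v](U))) → 5
  U → 5
  σ[v='t'](U) → 1
  ρ[u/v](σ[v='t'](U)) → 1
  ρ[x/u](ρ[u/v](σ[v='t'](U))) → 1
  (π[x,b,f](ρ[x/u](ρ[u/v](U))) ∪ ρ[x/u](ρ[u/v](σ[v='t'](U)))) → 6

E1 and E2 produce the same multiset:
x | b | f
p | 4 | 9
r | 5 | 9
r | 7 | 1
s | 9 | 3
t | 2 | 1
t | 2 | 1

yes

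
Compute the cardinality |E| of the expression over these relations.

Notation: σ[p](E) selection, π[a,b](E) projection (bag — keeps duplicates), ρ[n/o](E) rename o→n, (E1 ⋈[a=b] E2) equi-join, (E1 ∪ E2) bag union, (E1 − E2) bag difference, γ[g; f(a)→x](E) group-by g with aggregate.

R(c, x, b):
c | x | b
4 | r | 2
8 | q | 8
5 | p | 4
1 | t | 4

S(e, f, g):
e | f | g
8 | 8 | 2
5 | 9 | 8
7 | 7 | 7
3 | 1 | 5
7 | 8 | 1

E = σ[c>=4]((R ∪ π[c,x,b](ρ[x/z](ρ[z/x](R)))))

Subexpression sizes:
  R → 4
  R → 4
  ρ[z/x](R) → 4
  ρ[x/z](ρ[z/x](R)) → 4
  π[c,x,b](ρ[x/z](ρ[z/x](R))) → 4
  (R ∪ π[c,x,b](ρ[x/z](ρ[z/x](R)))) → 8
  σ[c>=4]((R ∪ π[c,x,b](ρ[x/z](ρ[z/x](R))))) → 6

|E| = 6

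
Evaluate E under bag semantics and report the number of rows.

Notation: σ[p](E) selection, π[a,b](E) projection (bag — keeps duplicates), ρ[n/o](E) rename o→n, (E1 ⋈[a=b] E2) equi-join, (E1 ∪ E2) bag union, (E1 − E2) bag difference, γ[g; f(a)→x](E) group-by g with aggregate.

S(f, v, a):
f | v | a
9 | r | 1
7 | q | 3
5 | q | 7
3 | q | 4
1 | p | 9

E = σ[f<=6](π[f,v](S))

Per-node cardinality:
  S → 5
  π[f,v](S) → 5
  σ[f<=6](π[f,v](S)) → 3

|E| = 3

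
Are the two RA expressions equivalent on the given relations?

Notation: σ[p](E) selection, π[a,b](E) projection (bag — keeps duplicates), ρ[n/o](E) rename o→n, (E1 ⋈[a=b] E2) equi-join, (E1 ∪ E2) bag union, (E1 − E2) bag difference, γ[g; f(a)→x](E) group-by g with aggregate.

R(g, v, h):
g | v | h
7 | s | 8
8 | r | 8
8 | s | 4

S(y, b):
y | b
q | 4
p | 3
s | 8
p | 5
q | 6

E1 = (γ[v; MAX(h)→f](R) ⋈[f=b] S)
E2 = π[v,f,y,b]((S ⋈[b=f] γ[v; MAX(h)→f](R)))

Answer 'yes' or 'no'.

E1 subexpression sizes:
  R → 3
  γ[v; MAX(h)→f](R) → 2
  S → 5
  (γ[v; MAX(h)→f](R) ⋈[f=b] S) → 2
E2 subexpression sizes:
  S → 5
  R → 3
  γ[v; MAX(h)→f](R) → 2
  (S ⋈[b=f] γ[v; MAX(h)→f](R)) → 2
  π[v,f,y,b]((S ⋈[b=f] γ[v; MAX(h)→f](R))) → 2

E1 and E2 produce the same multiset:
v | f | y | b
r | 8 | s | 8
s | 8 | s | 8

yes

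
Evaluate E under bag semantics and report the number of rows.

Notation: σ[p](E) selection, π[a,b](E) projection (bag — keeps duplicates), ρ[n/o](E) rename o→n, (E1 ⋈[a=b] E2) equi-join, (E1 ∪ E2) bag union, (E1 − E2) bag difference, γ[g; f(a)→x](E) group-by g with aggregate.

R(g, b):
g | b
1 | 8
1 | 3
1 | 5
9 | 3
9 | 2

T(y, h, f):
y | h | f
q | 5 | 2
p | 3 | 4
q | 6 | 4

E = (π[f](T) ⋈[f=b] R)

Per-node cardinality:
  T → 3
  π[f](T) → 3
  R → 5
  (π[f](T) ⋈[f=b] R) → 1

|E| = 1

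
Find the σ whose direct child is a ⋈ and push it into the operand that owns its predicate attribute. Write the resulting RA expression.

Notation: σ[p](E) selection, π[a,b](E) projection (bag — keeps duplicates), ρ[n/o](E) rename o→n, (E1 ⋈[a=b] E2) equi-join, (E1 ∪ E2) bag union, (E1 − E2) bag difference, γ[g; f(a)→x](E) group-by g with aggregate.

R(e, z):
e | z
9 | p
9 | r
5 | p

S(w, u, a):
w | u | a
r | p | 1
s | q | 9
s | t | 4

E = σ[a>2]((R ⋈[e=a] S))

σ filters on a, owned by the right side.
E' = (R ⋈[e=a] σ[a>2](S))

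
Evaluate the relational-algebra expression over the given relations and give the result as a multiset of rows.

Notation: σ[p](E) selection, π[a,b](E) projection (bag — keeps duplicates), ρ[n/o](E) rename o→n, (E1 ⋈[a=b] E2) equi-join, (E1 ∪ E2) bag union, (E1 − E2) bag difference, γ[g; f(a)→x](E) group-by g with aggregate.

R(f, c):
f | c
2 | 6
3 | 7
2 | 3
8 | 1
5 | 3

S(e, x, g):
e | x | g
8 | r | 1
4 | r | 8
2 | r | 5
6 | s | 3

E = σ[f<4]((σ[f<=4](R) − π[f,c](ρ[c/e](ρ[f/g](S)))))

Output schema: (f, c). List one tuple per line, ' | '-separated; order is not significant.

Row counts bottom-up:
  R → 5
  σ[f<=4](R) → 3
  S → 4
  ρ[f/g](S) → 4
  ρ[c/e](ρ[f/g](S)) → 4
  π[f,c](ρ[c/e](ρ[f/g](S))) → 4
  (σ[f<=4](R) − π[f,c](ρ[c/e](ρ[f/g](S)))) → 3
  σ[f<4]((σ[f<=4](R) − π[f,c](ρ[c/e](ρ[f/g](S))))) → 3

== RESULT ==
f | c
2 | 3
2 | 6
3 | 7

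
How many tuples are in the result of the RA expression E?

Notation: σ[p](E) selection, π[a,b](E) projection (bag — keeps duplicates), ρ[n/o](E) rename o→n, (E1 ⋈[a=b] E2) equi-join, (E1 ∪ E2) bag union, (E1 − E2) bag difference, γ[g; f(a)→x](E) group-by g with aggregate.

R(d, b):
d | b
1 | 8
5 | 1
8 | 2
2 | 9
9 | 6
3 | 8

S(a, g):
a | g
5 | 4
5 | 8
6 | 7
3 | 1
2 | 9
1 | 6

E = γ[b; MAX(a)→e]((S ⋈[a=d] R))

Stepwise |·|:
  S → 6
  R → 6
  (S ⋈[a=d] R) → 5
  γ[b; MAX(a)→e]((S ⋈[a=d] R)) → 3

|E| = 3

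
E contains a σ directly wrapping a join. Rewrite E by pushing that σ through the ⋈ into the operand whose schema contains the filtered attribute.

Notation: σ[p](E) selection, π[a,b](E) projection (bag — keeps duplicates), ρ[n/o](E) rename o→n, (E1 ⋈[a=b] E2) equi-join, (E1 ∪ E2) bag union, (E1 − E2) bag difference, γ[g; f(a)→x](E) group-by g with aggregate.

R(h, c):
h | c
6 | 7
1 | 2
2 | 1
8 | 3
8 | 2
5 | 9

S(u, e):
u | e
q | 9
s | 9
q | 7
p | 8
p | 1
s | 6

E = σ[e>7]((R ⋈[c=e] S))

σ filters on e, owned by the right side.
E' = (R ⋈[c=e] σ[e>7](S))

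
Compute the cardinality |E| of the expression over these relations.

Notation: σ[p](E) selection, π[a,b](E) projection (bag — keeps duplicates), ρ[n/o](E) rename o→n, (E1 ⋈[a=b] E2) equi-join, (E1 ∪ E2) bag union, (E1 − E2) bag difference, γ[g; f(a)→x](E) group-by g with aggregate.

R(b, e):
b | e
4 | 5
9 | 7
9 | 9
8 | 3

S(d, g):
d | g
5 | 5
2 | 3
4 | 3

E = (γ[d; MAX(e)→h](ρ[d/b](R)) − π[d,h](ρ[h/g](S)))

Stepwise |·|:
  R → 4
  ρ[d/b](R) → 4
  γ[d; MAX(e)→h](ρ[d/b](R)) → 3
  S → 3
  ρ[h/g](S) → 3
  π[d,h](ρ[h/g](S)) → 3
  (γ[d; MAX(e)→h](ρ[d/b](R)) − π[d,h](ρ[h/g](S))) → 3

|E| = 3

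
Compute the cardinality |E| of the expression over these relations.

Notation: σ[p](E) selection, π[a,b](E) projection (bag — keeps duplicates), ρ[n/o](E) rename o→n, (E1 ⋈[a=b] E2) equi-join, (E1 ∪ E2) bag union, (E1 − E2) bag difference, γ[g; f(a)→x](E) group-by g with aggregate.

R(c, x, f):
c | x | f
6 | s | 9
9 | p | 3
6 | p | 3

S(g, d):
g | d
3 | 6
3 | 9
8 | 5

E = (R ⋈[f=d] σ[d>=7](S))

Stepwise |·|:
  R → 3
  S → 3
  σ[d>=7](S) → 1
  (R ⋈[f=d] σ[d>=7](S)) → 1

|E| = 1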